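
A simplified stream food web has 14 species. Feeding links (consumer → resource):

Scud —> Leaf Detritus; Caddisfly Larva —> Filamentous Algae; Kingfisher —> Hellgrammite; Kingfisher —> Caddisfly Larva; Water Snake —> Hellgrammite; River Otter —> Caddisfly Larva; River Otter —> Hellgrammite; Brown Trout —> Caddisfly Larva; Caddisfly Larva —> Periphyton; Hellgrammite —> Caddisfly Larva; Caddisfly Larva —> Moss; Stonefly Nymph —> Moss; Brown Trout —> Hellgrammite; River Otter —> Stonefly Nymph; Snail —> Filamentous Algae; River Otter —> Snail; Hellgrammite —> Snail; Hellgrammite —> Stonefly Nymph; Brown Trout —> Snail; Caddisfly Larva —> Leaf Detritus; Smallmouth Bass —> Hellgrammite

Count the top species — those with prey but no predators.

Top species (has prey, but nothing eats it): Scud, River Otter, Kingfisher, Brown Trout, Water Snake, Smallmouth Bass.
Count: 6.

6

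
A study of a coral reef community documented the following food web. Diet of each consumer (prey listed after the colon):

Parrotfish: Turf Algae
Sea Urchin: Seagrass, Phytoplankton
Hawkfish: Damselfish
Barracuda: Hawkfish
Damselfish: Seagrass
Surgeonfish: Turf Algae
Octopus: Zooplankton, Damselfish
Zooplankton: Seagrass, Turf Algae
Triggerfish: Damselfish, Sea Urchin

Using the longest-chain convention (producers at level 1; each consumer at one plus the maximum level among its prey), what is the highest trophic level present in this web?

4

Producers (level 1): Seagrass, Phytoplankton, Turf Algae.
Seagrass → Damselfish → Hawkfish → Barracuda gives Barracuda level 4.
No species has a prey at level 4, so no species reaches level 5.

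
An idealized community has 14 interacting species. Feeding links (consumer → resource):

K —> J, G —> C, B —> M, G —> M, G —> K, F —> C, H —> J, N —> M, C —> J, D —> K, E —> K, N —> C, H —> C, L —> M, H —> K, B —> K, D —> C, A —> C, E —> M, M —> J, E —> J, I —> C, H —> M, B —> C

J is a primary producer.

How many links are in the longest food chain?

2 links

One longest chain: J → M → B.
It has 3 species and 2 links.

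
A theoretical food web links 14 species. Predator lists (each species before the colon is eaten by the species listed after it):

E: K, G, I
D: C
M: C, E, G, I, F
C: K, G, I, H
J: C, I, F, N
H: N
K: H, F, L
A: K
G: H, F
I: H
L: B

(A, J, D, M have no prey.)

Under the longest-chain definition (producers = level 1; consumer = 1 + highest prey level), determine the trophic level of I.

J is a producer → level 1.
C eats J (level 1); other prey at levels: D 1, M 1 → level 2.
I eats C (level 2); other prey at levels: J 1, M 1, E 2 → level 3.

Trophic level 3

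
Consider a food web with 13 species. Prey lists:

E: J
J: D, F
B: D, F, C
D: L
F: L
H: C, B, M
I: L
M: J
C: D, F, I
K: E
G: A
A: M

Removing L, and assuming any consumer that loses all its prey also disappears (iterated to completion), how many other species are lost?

Remove L.
Round 1: D (all prey gone), F (all prey gone), I (all prey gone) → extinct.
Round 2: J (all prey gone), C (all prey gone) → extinct.
Round 3: E (all prey gone), B (all prey gone), M (all prey gone) → extinct.
Round 4: H (all prey gone), K (all prey gone), A (all prey gone) → extinct.
Round 5: G (all prey gone) → extinct.
No further losses. Total secondary extinctions: 12.

12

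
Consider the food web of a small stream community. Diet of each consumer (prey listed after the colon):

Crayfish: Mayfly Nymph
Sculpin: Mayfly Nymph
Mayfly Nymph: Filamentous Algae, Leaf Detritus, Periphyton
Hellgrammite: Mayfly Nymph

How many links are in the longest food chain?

2 links

One longest chain: Filamentous Algae → Mayfly Nymph → Sculpin.
It has 3 species and 2 links.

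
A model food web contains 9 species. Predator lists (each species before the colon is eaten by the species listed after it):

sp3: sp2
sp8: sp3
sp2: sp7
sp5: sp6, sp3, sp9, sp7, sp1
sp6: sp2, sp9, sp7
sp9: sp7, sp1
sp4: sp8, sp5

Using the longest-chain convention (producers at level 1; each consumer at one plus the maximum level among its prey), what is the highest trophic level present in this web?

5

Producers (level 1): sp4.
sp4 → sp5 → sp6 → sp9 → sp1 gives sp1 level 5.
No species has a prey at level 5, so no species reaches level 6.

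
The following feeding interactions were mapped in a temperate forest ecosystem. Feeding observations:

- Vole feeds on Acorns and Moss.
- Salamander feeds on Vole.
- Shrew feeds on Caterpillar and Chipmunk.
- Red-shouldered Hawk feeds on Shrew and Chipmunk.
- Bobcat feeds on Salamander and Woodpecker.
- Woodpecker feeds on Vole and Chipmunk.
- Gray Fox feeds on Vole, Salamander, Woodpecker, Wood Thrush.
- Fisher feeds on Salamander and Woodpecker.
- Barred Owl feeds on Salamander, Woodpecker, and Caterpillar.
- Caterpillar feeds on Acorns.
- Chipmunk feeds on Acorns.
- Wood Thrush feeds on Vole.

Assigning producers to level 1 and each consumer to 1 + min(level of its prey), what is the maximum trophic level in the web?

4

Producers (level 1): Acorns, Moss.
Following each consumer down to its lowest-level prey: Acorns → Vole → Salamander → Fisher (levels 1 through 4).
All prey of Fisher (Salamander 3, Woodpecker 3) are at level 3 or above, so Fisher is at level 1 + 3 = 4.
Every consumer has at least one prey at level 3 or below, so none exceeds level 4.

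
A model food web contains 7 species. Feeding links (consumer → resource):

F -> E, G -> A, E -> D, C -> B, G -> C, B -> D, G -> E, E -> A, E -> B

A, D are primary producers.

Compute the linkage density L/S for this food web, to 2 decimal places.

L/S = 1.29

There are L = 9 links among S = 7 species.
L/S = 9/7 = 1.2857 ≈ 1.29.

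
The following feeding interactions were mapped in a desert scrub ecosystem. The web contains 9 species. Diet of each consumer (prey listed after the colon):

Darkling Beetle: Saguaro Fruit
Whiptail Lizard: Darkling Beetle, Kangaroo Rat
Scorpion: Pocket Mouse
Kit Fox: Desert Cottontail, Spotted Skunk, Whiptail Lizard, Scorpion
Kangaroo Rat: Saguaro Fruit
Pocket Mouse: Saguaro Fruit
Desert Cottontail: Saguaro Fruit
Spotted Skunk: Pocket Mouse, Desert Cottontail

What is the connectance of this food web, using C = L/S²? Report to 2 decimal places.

C = 0.16

The web has S = 9 species and L = 13 feeding links.
C = L / S² = 13 / 81 = 0.1605 ≈ 0.16.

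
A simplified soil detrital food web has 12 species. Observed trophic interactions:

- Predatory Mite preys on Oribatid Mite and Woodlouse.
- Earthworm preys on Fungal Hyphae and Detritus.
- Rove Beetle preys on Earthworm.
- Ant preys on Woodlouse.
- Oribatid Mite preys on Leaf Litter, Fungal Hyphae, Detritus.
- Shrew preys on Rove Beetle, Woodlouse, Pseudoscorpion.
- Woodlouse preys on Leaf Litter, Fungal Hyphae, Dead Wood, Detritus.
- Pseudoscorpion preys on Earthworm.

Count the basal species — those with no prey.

Basal species (no prey listed): Fungal Hyphae, Detritus, Leaf Litter, Dead Wood.
Count: 4.

4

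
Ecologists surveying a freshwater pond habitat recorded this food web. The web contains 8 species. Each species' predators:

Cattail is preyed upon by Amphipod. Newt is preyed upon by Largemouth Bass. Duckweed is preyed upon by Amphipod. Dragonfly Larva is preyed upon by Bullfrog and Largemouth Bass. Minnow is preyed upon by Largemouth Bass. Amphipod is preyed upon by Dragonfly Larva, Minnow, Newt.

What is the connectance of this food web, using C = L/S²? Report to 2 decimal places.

The web has S = 8 species and L = 9 feeding links.
C = L / S² = 9 / 64 = 0.1406 ≈ 0.14.

C = 0.14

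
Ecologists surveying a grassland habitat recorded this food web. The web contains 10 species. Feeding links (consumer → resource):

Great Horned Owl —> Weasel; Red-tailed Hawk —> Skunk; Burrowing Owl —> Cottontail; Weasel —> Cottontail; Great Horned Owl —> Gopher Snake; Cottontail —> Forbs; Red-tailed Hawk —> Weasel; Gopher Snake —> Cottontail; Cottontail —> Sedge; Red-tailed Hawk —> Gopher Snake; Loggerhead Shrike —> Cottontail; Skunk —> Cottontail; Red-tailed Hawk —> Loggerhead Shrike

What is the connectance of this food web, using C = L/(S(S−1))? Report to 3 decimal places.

The web has S = 10 species and L = 13 feeding links.
C = L / (S(S−1)) = 13 / 90 = 0.1444 ≈ 0.144.

C = 0.144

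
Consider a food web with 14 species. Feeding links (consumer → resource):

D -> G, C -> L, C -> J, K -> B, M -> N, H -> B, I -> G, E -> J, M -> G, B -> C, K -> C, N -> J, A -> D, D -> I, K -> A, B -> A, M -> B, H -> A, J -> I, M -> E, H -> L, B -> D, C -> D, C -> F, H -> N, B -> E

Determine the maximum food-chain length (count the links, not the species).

5 links

One longest chain: G → I → D → A → B → K.
It has 6 species and 5 links.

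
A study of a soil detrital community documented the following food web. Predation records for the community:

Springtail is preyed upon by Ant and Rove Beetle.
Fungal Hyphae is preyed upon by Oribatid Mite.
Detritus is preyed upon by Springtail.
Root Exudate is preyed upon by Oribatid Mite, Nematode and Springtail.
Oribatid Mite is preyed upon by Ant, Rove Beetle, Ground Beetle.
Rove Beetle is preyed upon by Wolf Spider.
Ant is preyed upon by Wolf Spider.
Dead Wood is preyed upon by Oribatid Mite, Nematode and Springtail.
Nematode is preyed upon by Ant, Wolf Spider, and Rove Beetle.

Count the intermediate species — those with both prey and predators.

5

Intermediate species (has both prey and predators): Oribatid Mite, Springtail, Nematode, Rove Beetle, Ant.
Count: 5.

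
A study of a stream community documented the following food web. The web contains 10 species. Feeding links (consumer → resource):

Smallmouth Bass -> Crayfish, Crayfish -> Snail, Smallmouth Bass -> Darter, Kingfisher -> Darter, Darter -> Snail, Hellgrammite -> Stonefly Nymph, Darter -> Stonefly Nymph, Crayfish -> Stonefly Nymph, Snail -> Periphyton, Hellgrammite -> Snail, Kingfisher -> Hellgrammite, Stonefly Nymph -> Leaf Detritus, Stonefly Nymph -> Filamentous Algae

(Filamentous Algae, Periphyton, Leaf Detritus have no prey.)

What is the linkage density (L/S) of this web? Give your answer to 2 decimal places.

There are L = 13 links among S = 10 species.
L/S = 13/10 = 1.3000 ≈ 1.30.

L/S = 1.30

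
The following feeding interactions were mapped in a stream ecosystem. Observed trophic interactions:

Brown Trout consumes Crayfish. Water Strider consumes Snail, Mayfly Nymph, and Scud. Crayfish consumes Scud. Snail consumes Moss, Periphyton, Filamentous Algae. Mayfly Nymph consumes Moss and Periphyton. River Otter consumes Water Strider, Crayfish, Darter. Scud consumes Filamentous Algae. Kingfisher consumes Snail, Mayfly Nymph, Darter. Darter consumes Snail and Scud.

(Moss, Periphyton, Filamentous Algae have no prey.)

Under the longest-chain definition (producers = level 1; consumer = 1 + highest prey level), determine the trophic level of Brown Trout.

Filamentous Algae is a producer → level 1.
Scud eats Filamentous Algae → level 2.
Crayfish eats Scud → level 3.
Brown Trout eats Crayfish → level 4.

Trophic level 4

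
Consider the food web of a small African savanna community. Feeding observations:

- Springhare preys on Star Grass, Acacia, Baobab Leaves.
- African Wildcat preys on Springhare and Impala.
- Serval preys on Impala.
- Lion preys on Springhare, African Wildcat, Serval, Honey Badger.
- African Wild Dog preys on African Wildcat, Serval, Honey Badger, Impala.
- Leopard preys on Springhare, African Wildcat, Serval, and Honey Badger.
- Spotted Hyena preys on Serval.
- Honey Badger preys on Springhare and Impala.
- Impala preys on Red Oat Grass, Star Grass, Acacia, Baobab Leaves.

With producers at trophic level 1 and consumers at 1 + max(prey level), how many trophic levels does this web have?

Producers (level 1): Star Grass, Baobab Leaves, Acacia, Red Oat Grass.
Star Grass → Impala → African Wildcat → Leopard gives Leopard level 4.
No species has a prey at level 4, so no species reaches level 5.

4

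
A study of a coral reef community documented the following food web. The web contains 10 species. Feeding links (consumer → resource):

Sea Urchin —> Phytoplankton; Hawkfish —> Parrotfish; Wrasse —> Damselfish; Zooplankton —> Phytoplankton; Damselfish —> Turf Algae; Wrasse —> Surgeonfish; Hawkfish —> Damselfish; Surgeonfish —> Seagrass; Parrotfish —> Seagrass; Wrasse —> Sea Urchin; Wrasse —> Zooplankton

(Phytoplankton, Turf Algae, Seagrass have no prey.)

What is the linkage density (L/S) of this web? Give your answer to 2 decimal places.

L/S = 1.10

There are L = 11 links among S = 10 species.
L/S = 11/10 = 1.1000 ≈ 1.10.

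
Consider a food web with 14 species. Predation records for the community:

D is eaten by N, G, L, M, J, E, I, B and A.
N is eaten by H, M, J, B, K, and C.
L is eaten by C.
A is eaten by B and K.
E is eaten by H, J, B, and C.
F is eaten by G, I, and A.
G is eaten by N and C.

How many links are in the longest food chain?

One longest chain: F → G → N → J.
It has 4 species and 3 links.

3 links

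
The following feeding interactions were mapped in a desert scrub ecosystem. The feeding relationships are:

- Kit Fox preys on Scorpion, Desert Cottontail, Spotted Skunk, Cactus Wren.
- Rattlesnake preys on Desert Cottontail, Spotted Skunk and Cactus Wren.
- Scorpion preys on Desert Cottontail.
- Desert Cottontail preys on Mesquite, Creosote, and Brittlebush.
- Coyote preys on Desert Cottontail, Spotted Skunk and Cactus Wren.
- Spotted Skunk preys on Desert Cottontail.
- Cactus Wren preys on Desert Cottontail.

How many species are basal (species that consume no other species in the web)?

Basal species (no prey listed): Brittlebush, Creosote, Mesquite.
Count: 3.

3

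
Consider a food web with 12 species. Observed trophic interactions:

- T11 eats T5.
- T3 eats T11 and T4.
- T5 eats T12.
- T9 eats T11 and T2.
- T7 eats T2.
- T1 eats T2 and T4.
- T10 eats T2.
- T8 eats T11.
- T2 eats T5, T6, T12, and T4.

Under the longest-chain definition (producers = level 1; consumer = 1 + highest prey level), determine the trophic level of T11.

Trophic level 3

T12 is a producer → level 1.
T5 eats T12 → level 2.
T11 eats T5 → level 3.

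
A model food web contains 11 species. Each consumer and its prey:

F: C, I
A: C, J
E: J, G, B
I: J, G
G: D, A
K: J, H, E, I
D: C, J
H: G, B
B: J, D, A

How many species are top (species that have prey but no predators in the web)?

2

Top species (has prey, but nothing eats it): F, K.
Count: 2.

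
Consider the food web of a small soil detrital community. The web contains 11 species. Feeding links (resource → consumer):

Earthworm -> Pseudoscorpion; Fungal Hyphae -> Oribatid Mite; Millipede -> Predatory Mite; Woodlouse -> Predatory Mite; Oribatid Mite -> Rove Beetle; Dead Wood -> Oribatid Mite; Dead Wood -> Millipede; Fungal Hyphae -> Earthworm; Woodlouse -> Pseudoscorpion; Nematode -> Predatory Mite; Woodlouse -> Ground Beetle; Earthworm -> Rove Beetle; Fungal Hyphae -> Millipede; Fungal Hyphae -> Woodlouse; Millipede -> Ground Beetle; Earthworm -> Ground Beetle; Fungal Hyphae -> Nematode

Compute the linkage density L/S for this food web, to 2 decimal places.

There are L = 17 links among S = 11 species.
L/S = 17/11 = 1.5455 ≈ 1.55.

L/S = 1.55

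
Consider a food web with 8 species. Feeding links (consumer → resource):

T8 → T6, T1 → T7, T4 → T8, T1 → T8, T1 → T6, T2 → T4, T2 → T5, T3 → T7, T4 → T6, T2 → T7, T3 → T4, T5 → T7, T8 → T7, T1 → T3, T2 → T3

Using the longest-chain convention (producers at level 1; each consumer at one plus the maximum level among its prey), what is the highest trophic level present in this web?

Producers (level 1): T7, T6.
T7 → T8 → T4 → T3 → T1 gives T1 level 5.
No species has a prey at level 5, so no species reaches level 6.

5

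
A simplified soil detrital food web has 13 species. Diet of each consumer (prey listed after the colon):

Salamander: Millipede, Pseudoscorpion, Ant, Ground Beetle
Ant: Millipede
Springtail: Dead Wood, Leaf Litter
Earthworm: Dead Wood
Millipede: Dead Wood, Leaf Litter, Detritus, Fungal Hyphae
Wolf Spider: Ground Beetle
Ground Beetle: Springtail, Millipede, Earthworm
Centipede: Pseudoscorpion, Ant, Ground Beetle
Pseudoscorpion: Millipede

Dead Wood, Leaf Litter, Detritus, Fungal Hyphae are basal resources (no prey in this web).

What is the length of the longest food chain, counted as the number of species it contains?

One longest chain: Dead Wood → Springtail → Ground Beetle → Wolf Spider.
It has 4 species and 3 links.

4 species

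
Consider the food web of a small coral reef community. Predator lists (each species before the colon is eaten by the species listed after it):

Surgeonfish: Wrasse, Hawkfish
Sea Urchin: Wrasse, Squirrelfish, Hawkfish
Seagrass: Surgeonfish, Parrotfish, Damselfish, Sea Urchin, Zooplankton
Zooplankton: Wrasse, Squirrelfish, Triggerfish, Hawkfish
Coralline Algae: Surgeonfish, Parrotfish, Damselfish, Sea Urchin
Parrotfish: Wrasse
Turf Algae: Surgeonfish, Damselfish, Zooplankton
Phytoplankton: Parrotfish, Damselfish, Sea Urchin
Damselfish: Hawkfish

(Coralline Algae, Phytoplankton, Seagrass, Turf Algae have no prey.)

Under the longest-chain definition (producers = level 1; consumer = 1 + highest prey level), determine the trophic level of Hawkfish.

Seagrass is a producer → level 1.
Zooplankton eats Seagrass (level 1); other prey at levels: Turf Algae 1 → level 2.
Hawkfish eats Zooplankton (level 2); other prey at levels: Surgeonfish 2, Damselfish 2, Sea Urchin 2 → level 3.

Trophic level 3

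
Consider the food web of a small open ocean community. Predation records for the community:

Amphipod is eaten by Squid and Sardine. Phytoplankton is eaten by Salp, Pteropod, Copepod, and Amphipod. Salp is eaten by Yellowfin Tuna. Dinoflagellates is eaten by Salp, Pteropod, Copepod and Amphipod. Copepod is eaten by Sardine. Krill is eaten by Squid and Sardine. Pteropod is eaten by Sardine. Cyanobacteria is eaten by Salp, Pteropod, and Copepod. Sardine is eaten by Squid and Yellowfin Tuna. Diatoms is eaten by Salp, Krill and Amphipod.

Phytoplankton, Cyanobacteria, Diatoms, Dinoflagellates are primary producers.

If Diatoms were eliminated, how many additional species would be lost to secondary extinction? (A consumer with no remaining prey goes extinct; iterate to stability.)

1

Remove Diatoms.
Round 1: Krill (all prey gone) → extinct.
No further losses. Total secondary extinctions: 1.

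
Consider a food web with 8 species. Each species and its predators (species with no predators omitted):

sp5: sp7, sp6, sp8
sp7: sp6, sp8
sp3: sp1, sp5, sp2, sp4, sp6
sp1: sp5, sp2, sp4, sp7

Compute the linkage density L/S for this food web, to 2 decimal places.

L/S = 1.75

There are L = 14 links among S = 8 species.
L/S = 14/8 = 1.7500 ≈ 1.75.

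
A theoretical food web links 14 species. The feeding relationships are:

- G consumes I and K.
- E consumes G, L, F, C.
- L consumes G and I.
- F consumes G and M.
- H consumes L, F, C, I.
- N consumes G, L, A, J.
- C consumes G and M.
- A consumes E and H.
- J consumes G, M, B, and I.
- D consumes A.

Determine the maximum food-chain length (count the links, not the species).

5 links

One longest chain: K → G → C → E → A → D.
It has 6 species and 5 links.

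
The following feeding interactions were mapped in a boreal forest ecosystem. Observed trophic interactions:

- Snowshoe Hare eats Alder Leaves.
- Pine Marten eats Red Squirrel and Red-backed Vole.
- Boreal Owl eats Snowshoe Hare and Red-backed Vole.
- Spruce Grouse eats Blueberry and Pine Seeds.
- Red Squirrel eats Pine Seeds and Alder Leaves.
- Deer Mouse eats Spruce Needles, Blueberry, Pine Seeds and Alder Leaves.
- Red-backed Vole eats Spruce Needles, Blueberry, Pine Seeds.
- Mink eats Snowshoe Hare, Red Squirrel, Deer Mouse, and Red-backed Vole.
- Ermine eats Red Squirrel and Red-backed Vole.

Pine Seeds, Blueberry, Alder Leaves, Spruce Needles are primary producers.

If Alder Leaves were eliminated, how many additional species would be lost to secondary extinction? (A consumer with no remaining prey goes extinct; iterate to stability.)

Remove Alder Leaves.
Round 1: Snowshoe Hare (all prey gone) → extinct.
No further losses. Total secondary extinctions: 1.

1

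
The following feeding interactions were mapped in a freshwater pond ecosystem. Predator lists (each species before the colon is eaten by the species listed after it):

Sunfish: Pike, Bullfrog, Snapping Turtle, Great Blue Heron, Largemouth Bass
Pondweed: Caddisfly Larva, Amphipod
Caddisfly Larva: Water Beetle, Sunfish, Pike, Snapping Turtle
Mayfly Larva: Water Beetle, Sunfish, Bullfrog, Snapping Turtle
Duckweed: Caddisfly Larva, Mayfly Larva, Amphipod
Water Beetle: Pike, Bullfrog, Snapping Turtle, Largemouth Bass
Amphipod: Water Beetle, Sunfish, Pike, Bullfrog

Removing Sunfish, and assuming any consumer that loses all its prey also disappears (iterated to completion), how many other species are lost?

Remove Sunfish.
Round 1: Great Blue Heron (all prey gone) → extinct.
No further losses. Total secondary extinctions: 1.

1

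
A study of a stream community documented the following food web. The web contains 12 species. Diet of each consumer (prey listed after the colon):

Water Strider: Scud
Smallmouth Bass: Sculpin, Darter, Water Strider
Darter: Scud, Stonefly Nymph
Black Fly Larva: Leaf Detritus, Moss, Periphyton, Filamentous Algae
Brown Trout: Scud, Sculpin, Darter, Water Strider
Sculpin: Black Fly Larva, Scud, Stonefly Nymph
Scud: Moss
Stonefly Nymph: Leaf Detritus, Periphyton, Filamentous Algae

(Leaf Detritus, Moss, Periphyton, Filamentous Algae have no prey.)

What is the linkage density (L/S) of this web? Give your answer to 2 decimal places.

There are L = 21 links among S = 12 species.
L/S = 21/12 = 1.7500 ≈ 1.75.

L/S = 1.75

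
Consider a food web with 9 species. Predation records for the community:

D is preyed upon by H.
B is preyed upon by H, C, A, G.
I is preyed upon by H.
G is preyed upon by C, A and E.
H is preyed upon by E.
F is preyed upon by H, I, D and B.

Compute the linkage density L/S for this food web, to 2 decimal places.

L/S = 1.56

There are L = 14 links among S = 9 species.
L/S = 14/9 = 1.5556 ≈ 1.56.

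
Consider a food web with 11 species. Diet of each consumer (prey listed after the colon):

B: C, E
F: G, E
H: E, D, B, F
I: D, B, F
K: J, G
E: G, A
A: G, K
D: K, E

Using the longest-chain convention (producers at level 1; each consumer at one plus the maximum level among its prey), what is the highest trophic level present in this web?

Producers (level 1): J, G, C.
J → K → A → E → F → I gives I level 6.
No species has a prey at level 6, so no species reaches level 7.

6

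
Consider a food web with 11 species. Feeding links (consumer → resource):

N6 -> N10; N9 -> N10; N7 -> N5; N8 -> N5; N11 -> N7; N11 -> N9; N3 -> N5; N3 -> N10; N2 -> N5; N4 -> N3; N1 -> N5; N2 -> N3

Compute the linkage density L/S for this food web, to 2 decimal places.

There are L = 12 links among S = 11 species.
L/S = 12/11 = 1.0909 ≈ 1.09.

L/S = 1.09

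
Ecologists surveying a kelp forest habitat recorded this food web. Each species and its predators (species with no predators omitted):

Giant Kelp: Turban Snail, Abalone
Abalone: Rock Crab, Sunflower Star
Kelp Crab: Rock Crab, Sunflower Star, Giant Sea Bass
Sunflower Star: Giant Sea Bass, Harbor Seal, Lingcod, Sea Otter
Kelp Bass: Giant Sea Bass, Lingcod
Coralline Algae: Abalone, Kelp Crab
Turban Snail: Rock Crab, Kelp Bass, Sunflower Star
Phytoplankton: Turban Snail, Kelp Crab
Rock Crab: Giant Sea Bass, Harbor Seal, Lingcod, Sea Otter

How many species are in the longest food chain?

4 species

One longest chain: Giant Kelp → Turban Snail → Sunflower Star → Giant Sea Bass.
It has 4 species and 3 links.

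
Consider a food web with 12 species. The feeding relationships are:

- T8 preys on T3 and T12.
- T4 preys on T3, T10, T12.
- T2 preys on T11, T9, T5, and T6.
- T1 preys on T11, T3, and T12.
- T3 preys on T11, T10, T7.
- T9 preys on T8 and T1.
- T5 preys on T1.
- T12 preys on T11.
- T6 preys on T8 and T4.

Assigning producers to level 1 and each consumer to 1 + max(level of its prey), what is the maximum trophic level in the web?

5

Producers (level 1): T10, T7, T11.
T11 → T12 → T8 → T9 → T2 gives T2 level 5.
No species has a prey at level 5, so no species reaches level 6.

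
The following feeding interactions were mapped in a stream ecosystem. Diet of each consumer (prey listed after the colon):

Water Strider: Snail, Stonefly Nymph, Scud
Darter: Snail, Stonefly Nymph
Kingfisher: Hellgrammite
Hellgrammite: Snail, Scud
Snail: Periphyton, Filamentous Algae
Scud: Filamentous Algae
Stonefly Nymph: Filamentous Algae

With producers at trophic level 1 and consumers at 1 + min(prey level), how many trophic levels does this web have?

4

Producers (level 1): Periphyton, Filamentous Algae.
Following each consumer down to its lowest-level prey: Periphyton → Snail → Hellgrammite → Kingfisher (levels 1 through 4).
All prey of Kingfisher (Hellgrammite 3) are at level 3 or above, so Kingfisher is at level 1 + 3 = 4.
Every consumer has at least one prey at level 3 or below, so none exceeds level 4.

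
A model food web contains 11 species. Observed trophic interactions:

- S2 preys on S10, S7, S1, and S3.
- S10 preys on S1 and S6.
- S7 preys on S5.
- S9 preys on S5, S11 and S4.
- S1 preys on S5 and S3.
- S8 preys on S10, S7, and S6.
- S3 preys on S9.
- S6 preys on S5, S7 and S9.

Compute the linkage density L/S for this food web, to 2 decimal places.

L/S = 1.73

There are L = 19 links among S = 11 species.
L/S = 19/11 = 1.7273 ≈ 1.73.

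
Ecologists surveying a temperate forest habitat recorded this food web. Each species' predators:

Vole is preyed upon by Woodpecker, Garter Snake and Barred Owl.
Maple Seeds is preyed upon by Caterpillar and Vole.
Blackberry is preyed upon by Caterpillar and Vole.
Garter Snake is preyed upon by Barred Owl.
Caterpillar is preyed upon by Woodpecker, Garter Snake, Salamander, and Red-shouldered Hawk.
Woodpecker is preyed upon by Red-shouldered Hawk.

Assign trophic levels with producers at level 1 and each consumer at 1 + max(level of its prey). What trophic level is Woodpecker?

Maple Seeds is a producer → level 1.
Caterpillar eats Maple Seeds (level 1); other prey at levels: Blackberry 1 → level 2.
Woodpecker eats Caterpillar (level 2); other prey at levels: Vole 2 → level 3.

Trophic level 3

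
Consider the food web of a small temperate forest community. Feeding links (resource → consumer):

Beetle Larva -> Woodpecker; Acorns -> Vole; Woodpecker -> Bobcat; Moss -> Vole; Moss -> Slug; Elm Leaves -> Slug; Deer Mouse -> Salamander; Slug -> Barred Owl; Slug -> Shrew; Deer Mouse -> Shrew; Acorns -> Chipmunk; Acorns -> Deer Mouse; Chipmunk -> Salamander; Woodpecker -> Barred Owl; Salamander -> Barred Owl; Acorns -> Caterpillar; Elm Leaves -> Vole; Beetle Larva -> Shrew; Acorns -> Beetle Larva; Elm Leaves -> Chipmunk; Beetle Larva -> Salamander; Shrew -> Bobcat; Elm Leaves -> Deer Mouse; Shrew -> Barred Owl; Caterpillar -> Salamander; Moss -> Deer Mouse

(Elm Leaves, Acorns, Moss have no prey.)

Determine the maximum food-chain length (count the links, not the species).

3 links

One longest chain: Acorns → Beetle Larva → Woodpecker → Barred Owl.
It has 4 species and 3 links.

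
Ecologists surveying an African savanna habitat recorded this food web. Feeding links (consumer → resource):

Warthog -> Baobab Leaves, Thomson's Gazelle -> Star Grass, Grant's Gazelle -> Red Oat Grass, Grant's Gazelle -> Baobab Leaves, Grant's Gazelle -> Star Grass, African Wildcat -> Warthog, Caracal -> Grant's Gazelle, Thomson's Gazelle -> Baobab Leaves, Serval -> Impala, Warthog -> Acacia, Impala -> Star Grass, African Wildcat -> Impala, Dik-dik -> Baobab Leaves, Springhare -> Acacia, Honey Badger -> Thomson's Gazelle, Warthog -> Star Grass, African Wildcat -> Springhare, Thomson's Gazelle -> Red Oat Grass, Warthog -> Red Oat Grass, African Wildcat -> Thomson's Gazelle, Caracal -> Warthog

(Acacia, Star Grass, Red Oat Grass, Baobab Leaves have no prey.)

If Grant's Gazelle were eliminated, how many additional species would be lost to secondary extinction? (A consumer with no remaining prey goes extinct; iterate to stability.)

Remove Grant's Gazelle.
Every predator of it retains at least one other prey: Caracal still has Warthog.
No consumer loses all prey, so no secondary extinctions occur.

0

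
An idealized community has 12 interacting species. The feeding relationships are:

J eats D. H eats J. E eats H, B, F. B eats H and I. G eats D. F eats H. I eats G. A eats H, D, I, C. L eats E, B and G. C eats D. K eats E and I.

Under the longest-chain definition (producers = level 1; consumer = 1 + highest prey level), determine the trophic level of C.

D is a producer → level 1.
C eats D → level 2.

Trophic level 2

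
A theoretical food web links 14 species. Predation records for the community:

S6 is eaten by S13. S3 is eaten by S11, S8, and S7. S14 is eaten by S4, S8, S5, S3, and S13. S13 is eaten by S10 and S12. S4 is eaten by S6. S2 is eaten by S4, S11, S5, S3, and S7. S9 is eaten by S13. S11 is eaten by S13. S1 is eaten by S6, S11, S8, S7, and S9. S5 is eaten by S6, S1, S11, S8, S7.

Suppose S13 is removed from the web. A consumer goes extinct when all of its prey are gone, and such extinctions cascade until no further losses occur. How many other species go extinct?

2

Remove S13.
Round 1: S10 (all prey gone), S12 (all prey gone) → extinct.
No further losses. Total secondary extinctions: 2.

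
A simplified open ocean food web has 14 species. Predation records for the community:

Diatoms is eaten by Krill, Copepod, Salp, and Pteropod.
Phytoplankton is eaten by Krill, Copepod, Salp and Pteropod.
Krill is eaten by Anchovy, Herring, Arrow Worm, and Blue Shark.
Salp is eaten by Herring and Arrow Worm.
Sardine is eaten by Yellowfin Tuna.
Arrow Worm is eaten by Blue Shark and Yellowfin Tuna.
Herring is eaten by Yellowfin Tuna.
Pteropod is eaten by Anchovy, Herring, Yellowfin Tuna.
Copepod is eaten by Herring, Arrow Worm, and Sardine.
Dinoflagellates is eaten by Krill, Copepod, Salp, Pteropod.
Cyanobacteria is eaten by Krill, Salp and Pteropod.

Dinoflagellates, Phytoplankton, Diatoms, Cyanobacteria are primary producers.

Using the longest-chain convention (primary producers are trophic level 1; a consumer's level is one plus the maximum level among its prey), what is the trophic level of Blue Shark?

Trophic level 4

Dinoflagellates is a producer → level 1.
Salp eats Dinoflagellates (level 1); other prey at levels: Phytoplankton 1, Diatoms 1, Cyanobacteria 1 → level 2.
Arrow Worm eats Salp (level 2); other prey at levels: Krill 2, Copepod 2 → level 3.
Blue Shark eats Arrow Worm (level 3); other prey at levels: Krill 2 → level 4.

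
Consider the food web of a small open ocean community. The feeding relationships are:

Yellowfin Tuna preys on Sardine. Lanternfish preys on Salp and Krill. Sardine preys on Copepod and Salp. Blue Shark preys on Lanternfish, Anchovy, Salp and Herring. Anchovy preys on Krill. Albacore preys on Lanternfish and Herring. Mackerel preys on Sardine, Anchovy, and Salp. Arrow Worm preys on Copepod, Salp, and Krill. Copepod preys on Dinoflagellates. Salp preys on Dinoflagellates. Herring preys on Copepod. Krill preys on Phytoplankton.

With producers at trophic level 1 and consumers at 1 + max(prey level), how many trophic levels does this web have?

4

Producers (level 1): Phytoplankton, Dinoflagellates.
Phytoplankton → Krill → Lanternfish → Albacore gives Albacore level 4.
No species has a prey at level 4, so no species reaches level 5.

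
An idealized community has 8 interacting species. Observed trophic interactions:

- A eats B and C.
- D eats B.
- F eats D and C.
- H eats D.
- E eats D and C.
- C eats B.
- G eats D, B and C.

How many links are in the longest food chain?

One longest chain: B → D → H.
It has 3 species and 2 links.

2 links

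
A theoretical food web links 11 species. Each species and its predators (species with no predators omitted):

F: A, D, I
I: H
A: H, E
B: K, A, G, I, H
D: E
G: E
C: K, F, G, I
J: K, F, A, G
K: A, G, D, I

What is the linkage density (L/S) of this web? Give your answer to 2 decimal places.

There are L = 25 links among S = 11 species.
L/S = 25/11 = 2.2727 ≈ 2.27.

L/S = 2.27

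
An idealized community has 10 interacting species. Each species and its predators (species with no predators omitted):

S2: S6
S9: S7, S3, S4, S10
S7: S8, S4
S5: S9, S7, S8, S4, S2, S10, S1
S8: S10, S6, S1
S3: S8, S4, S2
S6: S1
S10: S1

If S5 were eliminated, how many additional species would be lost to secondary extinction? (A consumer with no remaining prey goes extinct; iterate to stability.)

9

Remove S5.
Round 1: S9 (all prey gone) → extinct.
Round 2: S7 (all prey gone), S3 (all prey gone) → extinct.
Round 3: S8 (all prey gone), S4 (all prey gone), S2 (all prey gone) → extinct.
Round 4: S10 (all prey gone), S6 (all prey gone) → extinct.
Round 5: S1 (all prey gone) → extinct.
No further losses. Total secondary extinctions: 9.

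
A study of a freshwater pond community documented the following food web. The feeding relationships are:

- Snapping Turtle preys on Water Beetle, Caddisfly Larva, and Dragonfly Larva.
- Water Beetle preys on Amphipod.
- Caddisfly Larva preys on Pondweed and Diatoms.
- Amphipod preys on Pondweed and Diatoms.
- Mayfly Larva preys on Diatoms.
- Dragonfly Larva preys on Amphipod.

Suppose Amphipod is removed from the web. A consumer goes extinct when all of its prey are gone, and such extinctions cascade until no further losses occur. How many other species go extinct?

2

Remove Amphipod.
Round 1: Dragonfly Larva (all prey gone), Water Beetle (all prey gone) → extinct.
No further losses. Total secondary extinctions: 2.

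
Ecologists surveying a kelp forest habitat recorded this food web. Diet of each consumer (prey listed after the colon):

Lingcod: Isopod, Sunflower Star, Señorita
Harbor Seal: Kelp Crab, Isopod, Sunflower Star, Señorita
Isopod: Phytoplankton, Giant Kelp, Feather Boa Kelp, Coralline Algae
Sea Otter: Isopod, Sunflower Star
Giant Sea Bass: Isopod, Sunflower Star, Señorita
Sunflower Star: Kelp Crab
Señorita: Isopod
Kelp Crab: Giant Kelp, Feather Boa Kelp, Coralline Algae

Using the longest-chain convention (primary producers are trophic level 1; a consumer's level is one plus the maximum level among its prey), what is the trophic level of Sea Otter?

Trophic level 4

Giant Kelp is a producer → level 1.
Kelp Crab eats Giant Kelp (level 1); other prey at levels: Feather Boa Kelp 1, Coralline Algae 1 → level 2.
Sunflower Star eats Kelp Crab → level 3.
Sea Otter eats Sunflower Star (level 3); other prey at levels: Isopod 2 → level 4.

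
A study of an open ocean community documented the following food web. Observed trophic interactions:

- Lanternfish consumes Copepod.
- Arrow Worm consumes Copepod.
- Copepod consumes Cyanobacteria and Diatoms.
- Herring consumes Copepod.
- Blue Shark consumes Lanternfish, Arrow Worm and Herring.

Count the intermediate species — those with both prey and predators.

Intermediate species (has both prey and predators): Copepod, Arrow Worm, Lanternfish, Herring.
Count: 4.

4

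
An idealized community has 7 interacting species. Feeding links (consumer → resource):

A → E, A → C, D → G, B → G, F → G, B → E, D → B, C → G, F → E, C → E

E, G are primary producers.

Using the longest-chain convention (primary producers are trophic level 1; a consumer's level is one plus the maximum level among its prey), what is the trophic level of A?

Trophic level 3

E is a producer → level 1.
C eats E (level 1); other prey at levels: G 1 → level 2.
A eats C (level 2); other prey at levels: E 1 → level 3.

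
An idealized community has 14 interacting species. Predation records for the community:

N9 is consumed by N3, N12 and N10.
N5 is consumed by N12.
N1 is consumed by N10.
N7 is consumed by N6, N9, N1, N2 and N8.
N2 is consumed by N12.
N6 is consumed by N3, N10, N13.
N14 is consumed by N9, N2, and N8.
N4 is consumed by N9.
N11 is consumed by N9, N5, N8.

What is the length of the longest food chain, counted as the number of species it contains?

3 species

One longest chain: N7 → N1 → N10.
It has 3 species and 2 links.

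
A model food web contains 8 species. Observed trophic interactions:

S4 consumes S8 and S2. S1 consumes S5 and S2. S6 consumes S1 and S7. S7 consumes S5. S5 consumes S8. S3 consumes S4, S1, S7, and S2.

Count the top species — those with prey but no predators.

2

Top species (has prey, but nothing eats it): S6, S3.
Count: 2.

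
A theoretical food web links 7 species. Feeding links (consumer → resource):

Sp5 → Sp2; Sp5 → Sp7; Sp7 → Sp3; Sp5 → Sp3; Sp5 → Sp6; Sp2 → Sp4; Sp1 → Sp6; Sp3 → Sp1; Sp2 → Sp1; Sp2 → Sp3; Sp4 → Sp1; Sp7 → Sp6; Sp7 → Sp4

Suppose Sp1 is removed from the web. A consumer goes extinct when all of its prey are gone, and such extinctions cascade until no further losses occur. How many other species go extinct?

Remove Sp1.
Round 1: Sp3 (all prey gone), Sp4 (all prey gone) → extinct.
Round 2: Sp2 (all prey gone) → extinct.
No further losses. Total secondary extinctions: 3.

3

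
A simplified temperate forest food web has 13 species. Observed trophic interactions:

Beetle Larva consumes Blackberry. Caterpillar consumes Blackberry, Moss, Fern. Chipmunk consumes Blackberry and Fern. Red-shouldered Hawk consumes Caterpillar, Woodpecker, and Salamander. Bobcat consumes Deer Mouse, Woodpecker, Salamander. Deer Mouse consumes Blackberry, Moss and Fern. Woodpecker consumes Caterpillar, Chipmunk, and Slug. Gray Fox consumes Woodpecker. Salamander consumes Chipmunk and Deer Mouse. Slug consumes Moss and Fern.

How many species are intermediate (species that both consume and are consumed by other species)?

Intermediate species (has both prey and predators): Caterpillar, Slug, Chipmunk, Deer Mouse, Salamander, Woodpecker.
Count: 6.

6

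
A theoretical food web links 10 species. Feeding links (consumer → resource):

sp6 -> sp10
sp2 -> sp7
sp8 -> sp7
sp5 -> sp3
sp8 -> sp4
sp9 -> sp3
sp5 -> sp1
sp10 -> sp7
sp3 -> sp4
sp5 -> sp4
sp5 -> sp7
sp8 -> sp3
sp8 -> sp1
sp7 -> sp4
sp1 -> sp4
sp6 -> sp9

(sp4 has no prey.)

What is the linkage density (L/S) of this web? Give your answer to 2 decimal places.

L/S = 1.60

There are L = 16 links among S = 10 species.
L/S = 16/10 = 1.6000 ≈ 1.60.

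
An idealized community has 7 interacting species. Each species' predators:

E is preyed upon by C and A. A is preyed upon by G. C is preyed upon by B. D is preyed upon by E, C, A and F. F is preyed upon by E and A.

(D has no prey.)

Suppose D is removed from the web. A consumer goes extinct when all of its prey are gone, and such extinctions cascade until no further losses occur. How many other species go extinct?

6

Remove D.
Round 1: F (all prey gone) → extinct.
Round 2: E (all prey gone) → extinct.
Round 3: A (all prey gone), C (all prey gone) → extinct.
Round 4: G (all prey gone), B (all prey gone) → extinct.
No further losses. Total secondary extinctions: 6.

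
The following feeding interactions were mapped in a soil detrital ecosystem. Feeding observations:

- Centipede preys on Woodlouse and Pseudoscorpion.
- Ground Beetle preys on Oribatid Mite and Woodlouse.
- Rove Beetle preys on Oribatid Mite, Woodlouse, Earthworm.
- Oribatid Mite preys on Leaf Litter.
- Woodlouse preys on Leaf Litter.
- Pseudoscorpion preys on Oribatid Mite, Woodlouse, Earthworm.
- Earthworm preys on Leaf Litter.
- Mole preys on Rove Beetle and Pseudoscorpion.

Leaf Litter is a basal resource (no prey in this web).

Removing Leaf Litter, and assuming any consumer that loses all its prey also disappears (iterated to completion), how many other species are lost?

Remove Leaf Litter.
Round 1: Woodlouse (all prey gone), Earthworm (all prey gone), Oribatid Mite (all prey gone) → extinct.
Round 2: Pseudoscorpion (all prey gone), Rove Beetle (all prey gone), Ground Beetle (all prey gone) → extinct.
Round 3: Centipede (all prey gone), Mole (all prey gone) → extinct.
No further losses. Total secondary extinctions: 8.

8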